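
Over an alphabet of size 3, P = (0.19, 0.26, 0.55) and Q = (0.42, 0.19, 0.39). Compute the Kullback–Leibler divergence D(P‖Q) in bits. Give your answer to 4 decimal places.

D(P‖Q) = Σ p·log₂(p/q).
  0.19·log₂(0.19/0.42) = -0.21743
  0.26·log₂(0.26/0.19) = 0.11765
  0.55·log₂(0.55/0.39) = 0.27278
D(P‖Q) = 0.1730 bits.

0.1730 bits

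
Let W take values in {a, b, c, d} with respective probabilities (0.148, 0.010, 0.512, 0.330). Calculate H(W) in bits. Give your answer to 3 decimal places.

1.497 bits

H(W) = −Σ p·log₂ p.
  −(0.148)·log₂(0.148) = 0.4079
  −(0.010)·log₂(0.010) = 0.0664
  −(0.512)·log₂(0.512) = 0.4945
  −(0.330)·log₂(0.330) = 0.5278
Sum: 0.4079 + 0.0664 + 0.4945 + 0.5278 = 1.497 bits.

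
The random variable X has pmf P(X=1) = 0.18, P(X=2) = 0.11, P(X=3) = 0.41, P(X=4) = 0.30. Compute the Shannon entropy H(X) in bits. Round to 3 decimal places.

H(X) = −Σ p·log₂ p.
  −(0.18)·log₂(0.18) = 0.4453
  −(0.11)·log₂(0.11) = 0.3503
  −(0.41)·log₂(0.41) = 0.5274
  −(0.30)·log₂(0.30) = 0.5211
Sum: 0.4453 + 0.3503 + 0.5274 + 0.5211 = 1.844 bits.

1.844 bits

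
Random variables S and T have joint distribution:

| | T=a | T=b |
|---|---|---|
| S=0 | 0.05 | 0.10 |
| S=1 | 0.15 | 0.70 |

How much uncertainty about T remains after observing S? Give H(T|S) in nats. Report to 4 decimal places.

0.4916 nats

Marginals: p(S) = (0.1500, 0.8500), p(T) = (0.2000, 0.8000).
H(T|S) = Σ p(S) · H(T|S=·).
  S=0: p=0.1500, H(T|S=0) = 0.6365
  S=1: p=0.8500, H(T|S=1) = 0.4660
Weighted sum = 0.4916 nats.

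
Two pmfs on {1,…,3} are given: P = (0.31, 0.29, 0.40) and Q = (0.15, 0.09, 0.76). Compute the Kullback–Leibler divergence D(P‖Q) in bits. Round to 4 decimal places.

0.4438 bits

D(P‖Q) = Σ p·log₂(p/q).
  0.31·log₂(0.31/0.15) = 0.32466
  0.29·log₂(0.29/0.09) = 0.48954
  0.40·log₂(0.40/0.76) = -0.37040
D(P‖Q) = 0.4438 bits.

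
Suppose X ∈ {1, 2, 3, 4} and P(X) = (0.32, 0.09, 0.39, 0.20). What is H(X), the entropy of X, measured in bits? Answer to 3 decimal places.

1.833 bits

H(X) = −Σ p·log₂ p.
  −(0.32)·log₂(0.32) = 0.5260
  −(0.09)·log₂(0.09) = 0.3127
  −(0.39)·log₂(0.39) = 0.5298
  −(0.20)·log₂(0.20) = 0.4644
Sum: 0.5260 + 0.3127 + 0.5298 + 0.4644 = 1.833 bits.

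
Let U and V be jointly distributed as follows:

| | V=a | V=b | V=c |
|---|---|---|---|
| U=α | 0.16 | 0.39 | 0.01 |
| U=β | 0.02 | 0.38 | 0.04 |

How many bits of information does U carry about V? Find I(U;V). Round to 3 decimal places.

Marginals: p(U) = (0.5600, 0.4400), p(V) = (0.1800, 0.7700, 0.0500).
I(U;V) = Σ p(x,y)·log₂[p(x,y)/(p(x)p(y))].
  (α,a): 0.16·log₂(1.5873) = 0.1067
  (α,b): 0.39·log₂(0.9045) = -0.0565
  (α,c): 0.01·log₂(0.3571) = -0.0149
  (β,a): 0.02·log₂(0.2525) = -0.0397
  (β,b): 0.38·log₂(1.1216) = 0.0629
  (β,c): 0.04·log₂(1.8182) = 0.0345
Sum = 0.093 bits.

0.093 bits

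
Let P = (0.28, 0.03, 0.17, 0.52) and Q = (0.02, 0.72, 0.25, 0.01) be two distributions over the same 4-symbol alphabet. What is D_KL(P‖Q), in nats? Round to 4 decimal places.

2.6327 nats

D(P‖Q) = Σ p·ln(p/q).
  0.28·ln(0.28/0.02) = 0.73894
  0.03·ln(0.03/0.72) = -0.09534
  0.17·ln(0.17/0.25) = -0.06556
  0.52·ln(0.52/0.01) = 2.05465
D(P‖Q) = 2.6327 nats.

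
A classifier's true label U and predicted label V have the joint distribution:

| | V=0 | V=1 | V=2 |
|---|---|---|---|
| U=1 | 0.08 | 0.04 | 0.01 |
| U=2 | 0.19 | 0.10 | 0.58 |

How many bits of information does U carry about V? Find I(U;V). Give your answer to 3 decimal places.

0.127 bits

Marginals: p(U) = (0.1300, 0.8700), p(V) = (0.2700, 0.1400, 0.5900).
I(U;V) = H(U) + H(V) − H(U,V).
H(U) = 0.5574, H(V) = 1.3562, H(U,V) = 1.7869.
I(U;V) = 0.5574 + 1.3562 − 1.7869 = 0.127 bits.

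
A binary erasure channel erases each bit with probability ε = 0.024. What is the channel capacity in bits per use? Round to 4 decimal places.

Binary erasure channel: capacity C = 1 − ε.
C = 1 − 0.024 = 0.9760 bits per channel use.

0.9760 bits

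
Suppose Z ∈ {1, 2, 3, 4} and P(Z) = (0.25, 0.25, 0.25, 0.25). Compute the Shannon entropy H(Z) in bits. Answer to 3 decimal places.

2.000 bits

H(Z) = −Σ p·log₂ p.
  −(0.25)·log₂(0.25) = 0.5000
  −(0.25)·log₂(0.25) = 0.5000
  −(0.25)·log₂(0.25) = 0.5000
  −(0.25)·log₂(0.25) = 0.5000
Sum: 0.5000 + 0.5000 + 0.5000 + 0.5000 = 2.000 bits.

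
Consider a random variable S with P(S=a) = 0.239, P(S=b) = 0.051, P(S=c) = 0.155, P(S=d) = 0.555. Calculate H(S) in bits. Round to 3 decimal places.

1.601 bits

H(S) = −Σ p·log₂ p.
  −(0.239)·log₂(0.239) = 0.4935
  −(0.051)·log₂(0.051) = 0.2190
  −(0.155)·log₂(0.155) = 0.4169
  −(0.555)·log₂(0.555) = 0.4714
Sum: 0.4935 + 0.2190 + 0.4169 + 0.4714 = 1.601 bits.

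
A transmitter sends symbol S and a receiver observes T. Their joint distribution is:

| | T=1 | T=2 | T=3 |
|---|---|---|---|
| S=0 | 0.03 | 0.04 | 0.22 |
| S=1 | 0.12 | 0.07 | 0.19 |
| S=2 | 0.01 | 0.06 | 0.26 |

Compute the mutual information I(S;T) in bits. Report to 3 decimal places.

Marginals: p(S) = (0.2900, 0.3800, 0.3300), p(T) = (0.1600, 0.1700, 0.6700).
I(S;T) = Σ p(x,y)·log₂[p(x,y)/(p(x)p(y))].
  (0,1): 0.03·log₂(0.6466) = -0.0189
  (0,2): 0.04·log₂(0.8114) = -0.0121
  (0,3): 0.22·log₂(1.1323) = 0.0394
  (1,1): 0.12·log₂(1.9737) = 0.1177
  (1,2): 0.07·log₂(1.0836) = 0.0081
  (1,3): 0.19·log₂(0.7463) = -0.0802
  (2,1): 0.01·log₂(0.1894) = -0.0240
  (2,2): 0.06·log₂(1.0695) = 0.0058
  (2,3): 0.26·log₂(1.1759) = 0.0608
Sum = 0.097 bits.

0.097 bits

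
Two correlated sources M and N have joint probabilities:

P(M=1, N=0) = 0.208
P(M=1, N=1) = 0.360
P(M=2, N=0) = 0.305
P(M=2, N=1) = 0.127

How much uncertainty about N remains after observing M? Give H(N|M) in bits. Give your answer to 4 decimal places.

0.9158 bits

Chain rule: H(N|M) = H(M,N) − H(M).
Marginals: p(M) = (0.5680, 0.4320), p(N) = (0.5130, 0.4870).
H(M,N) = 1.9024 bits; H(M) = 0.9866 bits.
H(N|M) = 1.9024 − 0.9866 = 0.9158 bits.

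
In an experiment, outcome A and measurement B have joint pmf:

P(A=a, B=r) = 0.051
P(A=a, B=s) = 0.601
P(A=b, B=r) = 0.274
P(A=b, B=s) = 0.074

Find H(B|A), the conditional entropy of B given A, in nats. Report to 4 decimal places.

0.3590 nats

Marginals: p(A) = (0.6520, 0.3480), p(B) = (0.3250, 0.6750).
H(B|A) = Σ p(A) · H(B|A=·).
  A=a: p=0.6520, H(B|A=a) = 0.2744
  A=b: p=0.3480, H(B|A=b) = 0.5174
Weighted sum = 0.3590 nats.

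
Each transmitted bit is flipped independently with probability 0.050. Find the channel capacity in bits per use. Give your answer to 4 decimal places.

0.7136 bits

Binary symmetric channel: C = 1 − h₂(ε) where h₂ is the binary entropy function.
h₂(0.050) = −0.050·log₂0.050 − 0.950·log₂0.950 = 0.2864.
C = 1 − 0.2864 = 0.7136 bits per channel use.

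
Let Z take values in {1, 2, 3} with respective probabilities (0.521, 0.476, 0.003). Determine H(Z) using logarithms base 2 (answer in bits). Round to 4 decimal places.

1.0250 bits

H(Z) = −Σ p·log₂ p.
  −(0.521)·log₂(0.521) = 0.49008
  −(0.476)·log₂(0.476) = 0.50978
  −(0.003)·log₂(0.003) = 0.02514
Sum: 0.49008 + 0.50978 + 0.02514 = 1.0250 bits.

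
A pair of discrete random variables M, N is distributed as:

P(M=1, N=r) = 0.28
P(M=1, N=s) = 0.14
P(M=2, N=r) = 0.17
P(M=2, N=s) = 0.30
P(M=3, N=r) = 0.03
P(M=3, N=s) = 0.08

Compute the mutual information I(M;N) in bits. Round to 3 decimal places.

0.076 bits

Marginals: p(M) = (0.4200, 0.4700, 0.1100), p(N) = (0.4800, 0.5200).
I(M;N) = Σ p(x,y)·log₂[p(x,y)/(p(x)p(y))].
  (1,r): 0.28·log₂(1.3889) = 0.1327
  (1,s): 0.14·log₂(0.6410) = -0.0898
  (2,r): 0.17·log₂(0.7535) = -0.0694
  (2,s): 0.30·log₂(1.2275) = 0.0887
  (3,r): 0.03·log₂(0.5682) = -0.0245
  (3,s): 0.08·log₂(1.3986) = 0.0387
Sum = 0.076 bits.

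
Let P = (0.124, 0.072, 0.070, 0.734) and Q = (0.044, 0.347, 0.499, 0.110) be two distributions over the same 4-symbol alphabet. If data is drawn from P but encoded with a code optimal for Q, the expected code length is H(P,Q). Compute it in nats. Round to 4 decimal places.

2.1323 nats

H(P,Q) = −Σ p·ln q.
  −0.124·ln(0.044) = 0.38732
  −0.072·ln(0.347) = 0.07621
  −0.070·ln(0.499) = 0.04866
  −0.734·ln(0.110) = 1.62014
H(P,Q) = 2.1323 nats.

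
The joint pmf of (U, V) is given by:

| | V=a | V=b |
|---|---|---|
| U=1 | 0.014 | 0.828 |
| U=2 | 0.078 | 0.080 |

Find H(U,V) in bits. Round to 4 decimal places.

0.8903 bits

H(U,V) = −Σ p(x,y)·log₂ p(x,y) over all 4 cells.
  cell (1,a): −0.014·log₂0.014 = 0.08622
  cell (1,b): −0.828·log₂0.828 = 0.22546
  cell (2,a): −0.078·log₂0.078 = 0.28707
  cell (2,b): −0.080·log₂0.080 = 0.29151
Sum = 0.8903 bits.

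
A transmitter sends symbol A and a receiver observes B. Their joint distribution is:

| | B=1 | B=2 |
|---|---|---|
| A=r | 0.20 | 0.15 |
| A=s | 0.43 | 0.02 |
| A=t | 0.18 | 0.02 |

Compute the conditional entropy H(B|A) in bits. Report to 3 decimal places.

0.557 bits

Marginals: p(A) = (0.3500, 0.4500, 0.2000), p(B) = (0.8100, 0.1900).
H(B|A) = Σ p(A) · H(B|A=·).
  A=r: p=0.3500, H(B|A=r) = 0.9852
  A=s: p=0.4500, H(B|A=s) = 0.2623
  A=t: p=0.2000, H(B|A=t) = 0.4690
Weighted sum = 0.557 bits.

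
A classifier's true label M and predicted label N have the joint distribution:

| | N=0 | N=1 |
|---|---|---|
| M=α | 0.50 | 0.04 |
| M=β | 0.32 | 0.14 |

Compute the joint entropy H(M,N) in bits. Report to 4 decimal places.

1.6089 bits

H(M,N) = −Σ p(x,y)·log₂ p(x,y) over all 4 cells.
  cell (α,0): −0.50·log₂0.50 = 0.50000
  cell (α,1): −0.04·log₂0.04 = 0.18575
  cell (β,0): −0.32·log₂0.32 = 0.52603
  cell (β,1): −0.14·log₂0.14 = 0.39711
Sum = 1.6089 bits.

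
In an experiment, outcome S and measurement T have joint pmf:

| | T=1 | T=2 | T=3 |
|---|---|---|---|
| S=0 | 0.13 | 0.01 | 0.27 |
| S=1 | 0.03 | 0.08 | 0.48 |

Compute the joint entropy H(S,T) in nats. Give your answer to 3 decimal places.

1.324 nats

H(S,T) = −Σ p(x,y)·ln p(x,y) over all 6 cells.
  cell (0,1): −0.13·ln0.13 = 0.2652
  cell (0,2): −0.01·ln0.01 = 0.0461
  cell (0,3): −0.27·ln0.27 = 0.3535
  cell (1,1): −0.03·ln0.03 = 0.1052
  cell (1,2): −0.08·ln0.08 = 0.2021
  cell (1,3): −0.48·ln0.48 = 0.3523
Sum = 1.324 nats.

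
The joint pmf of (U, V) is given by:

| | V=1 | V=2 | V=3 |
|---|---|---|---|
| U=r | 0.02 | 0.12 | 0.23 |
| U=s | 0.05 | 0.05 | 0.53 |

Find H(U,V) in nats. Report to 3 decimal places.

H(U,V) = −Σ p(x,y)·ln p(x,y) over all 6 cells.
  cell (r,1): −0.02·ln0.02 = 0.0782
  cell (r,2): −0.12·ln0.12 = 0.2544
  cell (r,3): −0.23·ln0.23 = 0.3380
  cell (s,1): −0.05·ln0.05 = 0.1498
  cell (s,2): −0.05·ln0.05 = 0.1498
  cell (s,3): −0.53·ln0.53 = 0.3365
Sum = 1.307 nats.

1.307 nats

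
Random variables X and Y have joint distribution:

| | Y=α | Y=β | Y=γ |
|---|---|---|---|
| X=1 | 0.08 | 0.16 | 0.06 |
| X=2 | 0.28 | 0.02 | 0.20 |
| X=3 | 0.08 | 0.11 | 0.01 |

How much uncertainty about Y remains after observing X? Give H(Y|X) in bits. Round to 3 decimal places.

1.272 bits

Marginals: p(X) = (0.3000, 0.5000, 0.2000), p(Y) = (0.4400, 0.2900, 0.2700).
H(Y|X) = Σ p(X) · H(Y|X=·).
  X=1: p=0.3000, H(Y|X=1) = 1.4566
  X=2: p=0.5000, H(Y|X=2) = 1.1830
  X=3: p=0.2000, H(Y|X=3) = 1.2192
Weighted sum = 1.272 bits.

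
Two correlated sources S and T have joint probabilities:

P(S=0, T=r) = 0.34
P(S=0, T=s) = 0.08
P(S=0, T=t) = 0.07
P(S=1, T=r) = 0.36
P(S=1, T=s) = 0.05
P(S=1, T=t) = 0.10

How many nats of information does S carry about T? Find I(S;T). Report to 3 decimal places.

Marginals: p(S) = (0.4900, 0.5100), p(T) = (0.7000, 0.1300, 0.1700).
I(S;T) = Σ p(x,y)·ln[p(x,y)/(p(x)p(y))].
  (0,r): 0.34·ln(0.9913) = -0.0030
  (0,s): 0.08·ln(1.2559) = 0.0182
  (0,t): 0.07·ln(0.8403) = -0.0122
  (1,r): 0.36·ln(1.0084) = 0.0030
  (1,s): 0.05·ln(0.7541) = -0.0141
  (1,t): 0.10·ln(1.1534) = 0.0143
Sum = 0.006 nats.

0.006 nats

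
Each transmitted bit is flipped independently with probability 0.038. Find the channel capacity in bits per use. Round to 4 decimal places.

Binary symmetric channel: C = 1 − h₂(ε) where h₂ is the binary entropy function.
h₂(0.038) = −0.038·log₂0.038 − 0.962·log₂0.962 = 0.2330.
C = 1 − 0.2330 = 0.7670 bits per channel use.

0.7670 bits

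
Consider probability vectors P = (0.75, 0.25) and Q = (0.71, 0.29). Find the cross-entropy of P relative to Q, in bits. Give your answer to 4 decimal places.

0.8171 bits

H(P,Q) = −Σ p·log₂ q.
  −0.75·log₂(0.71) = 0.37058
  −0.25·log₂(0.29) = 0.44647
H(P,Q) = 0.8171 bits.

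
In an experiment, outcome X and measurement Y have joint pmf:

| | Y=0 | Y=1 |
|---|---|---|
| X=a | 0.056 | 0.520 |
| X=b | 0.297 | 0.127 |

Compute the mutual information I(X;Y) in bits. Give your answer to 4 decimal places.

Marginals: p(X) = (0.5760, 0.4240), p(Y) = (0.3530, 0.6470).
I(X;Y) = H(X) + H(Y) − H(X,Y).
H(X) = 0.9833, H(Y) = 0.9367, H(X,Y) = 1.6217.
I(X;Y) = 0.9833 + 0.9367 − 1.6217 = 0.2983 bits.

0.2983 bits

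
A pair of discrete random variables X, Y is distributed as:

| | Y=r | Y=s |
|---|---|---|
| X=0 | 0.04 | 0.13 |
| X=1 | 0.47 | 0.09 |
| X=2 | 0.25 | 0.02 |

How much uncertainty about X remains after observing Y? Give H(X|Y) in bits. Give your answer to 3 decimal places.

Marginals: p(X) = (0.1700, 0.5600, 0.2700), p(Y) = (0.7600, 0.2400).
H(X|Y) = Σ p(Y) · H(X|Y=·).
  Y=r: p=0.7600, H(X|Y=r) = 1.1800
  Y=s: p=0.2400, H(X|Y=s) = 1.3085
Weighted sum = 1.211 bits.

1.211 bits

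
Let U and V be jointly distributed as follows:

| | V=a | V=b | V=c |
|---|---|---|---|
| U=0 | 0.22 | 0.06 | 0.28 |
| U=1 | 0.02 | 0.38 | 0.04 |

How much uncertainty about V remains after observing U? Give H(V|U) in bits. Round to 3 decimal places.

1.078 bits

Chain rule: H(V|U) = H(U,V) − H(U).
Marginals: p(U) = (0.5600, 0.4400), p(V) = (0.2400, 0.4400, 0.3200).
H(U,V) = 2.0674 bits; H(U) = 0.9896 bits.
H(V|U) = 2.0674 − 0.9896 = 1.078 bits.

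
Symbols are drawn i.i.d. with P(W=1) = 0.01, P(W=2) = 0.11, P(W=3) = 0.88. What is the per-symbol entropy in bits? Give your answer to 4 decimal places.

0.5790 bits

H(W) = −Σ p·log₂ p.
  −(0.01)·log₂(0.01) = 0.06644
  −(0.11)·log₂(0.11) = 0.35029
  −(0.88)·log₂(0.88) = 0.16229
Sum: 0.06644 + 0.35029 + 0.16229 = 0.5790 bits.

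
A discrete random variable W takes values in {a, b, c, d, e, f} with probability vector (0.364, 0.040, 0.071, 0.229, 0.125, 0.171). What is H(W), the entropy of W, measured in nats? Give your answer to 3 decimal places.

H(W) = −Σ p·ln p.
  −(0.364)·ln(0.364) = 0.3679
  −(0.040)·ln(0.040) = 0.1288
  −(0.071)·ln(0.071) = 0.1878
  −(0.229)·ln(0.229) = 0.3376
  −(0.125)·ln(0.125) = 0.2599
  −(0.171)·ln(0.171) = 0.3020
Sum: 0.3679 + 0.1288 + 0.1878 + 0.3376 + 0.2599 + 0.3020 = 1.584 nats.

1.584 nats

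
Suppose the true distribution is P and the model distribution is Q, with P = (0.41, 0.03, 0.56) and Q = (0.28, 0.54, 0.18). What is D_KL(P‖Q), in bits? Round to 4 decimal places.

1.0174 bits

D(P‖Q) = Σ p·log₂(p/q).
  0.41·log₂(0.41/0.28) = 0.22558
  0.03·log₂(0.03/0.54) = -0.12510
  0.56·log₂(0.56/0.18) = 0.91696
D(P‖Q) = 1.0174 bits.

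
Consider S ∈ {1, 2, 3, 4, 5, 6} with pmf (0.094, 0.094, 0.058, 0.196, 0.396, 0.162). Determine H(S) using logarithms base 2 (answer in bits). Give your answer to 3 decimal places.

2.295 bits

H(S) = −Σ p·log₂ p.
  −(0.094)·log₂(0.094) = 0.3207
  −(0.094)·log₂(0.094) = 0.3207
  −(0.058)·log₂(0.058) = 0.2383
  −(0.196)·log₂(0.196) = 0.4608
  −(0.396)·log₂(0.396) = 0.5292
  −(0.162)·log₂(0.162) = 0.4254
Sum: 0.3207 + 0.3207 + 0.2383 + 0.4608 + 0.5292 + 0.4254 = 2.295 bits.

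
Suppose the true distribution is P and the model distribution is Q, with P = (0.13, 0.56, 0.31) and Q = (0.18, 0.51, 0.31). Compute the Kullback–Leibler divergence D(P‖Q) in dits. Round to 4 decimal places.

0.0044 dits

D(P‖Q) = Σ p·log₁₀(p/q).
  0.13·log₁₀(0.13/0.18) = -0.01837
  0.56·log₁₀(0.56/0.51) = 0.02275
  0.31·log₁₀(0.31/0.31) = 0.00000
D(P‖Q) = 0.0044 dits.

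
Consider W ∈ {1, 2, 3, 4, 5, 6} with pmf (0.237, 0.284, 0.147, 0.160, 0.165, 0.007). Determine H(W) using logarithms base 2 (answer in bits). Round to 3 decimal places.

2.317 bits

H(W) = −Σ p·log₂ p.
  −(0.237)·log₂(0.237) = 0.4923
  −(0.284)·log₂(0.284) = 0.5158
  −(0.147)·log₂(0.147) = 0.4066
  −(0.160)·log₂(0.160) = 0.4230
  −(0.165)·log₂(0.165) = 0.4289
  −(0.007)·log₂(0.007) = 0.0501
Sum: 0.4923 + 0.5158 + 0.4066 + 0.4230 + 0.4289 + 0.0501 = 2.317 bits.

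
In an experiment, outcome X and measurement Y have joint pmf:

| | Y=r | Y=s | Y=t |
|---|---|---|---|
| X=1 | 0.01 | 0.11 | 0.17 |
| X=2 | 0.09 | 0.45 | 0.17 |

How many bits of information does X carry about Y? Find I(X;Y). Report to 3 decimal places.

0.082 bits

Marginals: p(X) = (0.2900, 0.7100), p(Y) = (0.1000, 0.5600, 0.3400).
I(X;Y) = H(X) + H(Y) − H(X,Y).
H(X) = 0.8687, H(Y) = 1.3298, H(X,Y) = 2.1170.
I(X;Y) = 0.8687 + 1.3298 − 2.1170 = 0.082 bits.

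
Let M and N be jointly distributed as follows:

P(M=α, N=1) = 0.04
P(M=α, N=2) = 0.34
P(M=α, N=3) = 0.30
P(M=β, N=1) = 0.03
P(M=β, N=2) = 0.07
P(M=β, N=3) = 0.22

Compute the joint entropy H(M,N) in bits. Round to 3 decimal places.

H(M,N) = −Σ p(x,y)·log₂ p(x,y) over all 6 cells.
  cell (α,1): −0.04·log₂0.04 = 0.1858
  cell (α,2): −0.34·log₂0.34 = 0.5292
  cell (α,3): −0.30·log₂0.30 = 0.5211
  cell (β,1): −0.03·log₂0.03 = 0.1518
  cell (β,2): −0.07·log₂0.07 = 0.2686
  cell (β,3): −0.22·log₂0.22 = 0.4806
Sum = 2.137 bits.

2.137 bits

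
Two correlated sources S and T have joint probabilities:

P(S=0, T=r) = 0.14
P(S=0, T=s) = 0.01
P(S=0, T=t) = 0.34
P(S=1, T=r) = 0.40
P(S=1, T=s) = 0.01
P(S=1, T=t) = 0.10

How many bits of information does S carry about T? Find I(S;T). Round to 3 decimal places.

0.194 bits

Marginals: p(S) = (0.4900, 0.5100), p(T) = (0.5400, 0.0200, 0.4400).
I(S;T) = H(S) + H(T) − H(S,T).
H(S) = 0.9997, H(T) = 1.1141, H(S,T) = 1.9201.
I(S;T) = 0.9997 + 1.1141 − 1.9201 = 0.194 bits.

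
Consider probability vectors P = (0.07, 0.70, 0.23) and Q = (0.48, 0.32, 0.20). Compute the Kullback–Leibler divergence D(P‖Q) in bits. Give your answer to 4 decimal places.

0.6424 bits

D(P‖Q) = Σ p·log₂(p/q).
  0.07·log₂(0.07/0.48) = -0.19443
  0.70·log₂(0.70/0.32) = 0.79050
  0.23·log₂(0.23/0.20) = 0.04638
D(P‖Q) = 0.6424 bits.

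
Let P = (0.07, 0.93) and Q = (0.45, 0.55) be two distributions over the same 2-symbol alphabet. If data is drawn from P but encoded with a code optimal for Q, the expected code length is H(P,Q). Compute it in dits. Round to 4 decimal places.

H(P,Q) = −Σ p·log₁₀ q.
  −0.07·log₁₀(0.45) = 0.02428
  −0.93·log₁₀(0.55) = 0.24146
H(P,Q) = 0.2657 dits.

0.2657 dits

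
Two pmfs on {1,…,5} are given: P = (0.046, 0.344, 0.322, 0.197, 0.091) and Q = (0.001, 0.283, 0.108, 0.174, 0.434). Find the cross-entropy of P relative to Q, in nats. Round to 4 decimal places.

H(P,Q) = −Σ p·ln q.
  −0.046·ln(0.001) = 0.31776
  −0.344·ln(0.283) = 0.43423
  −0.322·ln(0.108) = 0.71665
  −0.197·ln(0.174) = 0.34449
  −0.091·ln(0.434) = 0.07596
H(P,Q) = 1.8891 nats.

1.8891 nats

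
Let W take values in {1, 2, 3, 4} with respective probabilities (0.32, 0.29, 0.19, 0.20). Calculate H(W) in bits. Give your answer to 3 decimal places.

1.964 bits

H(W) = −Σ p·log₂ p.
  −(0.32)·log₂(0.32) = 0.5260
  −(0.29)·log₂(0.29) = 0.5179
  −(0.19)·log₂(0.19) = 0.4552
  −(0.20)·log₂(0.20) = 0.4644
Sum: 0.5260 + 0.5179 + 0.4552 + 0.4644 = 1.964 bits.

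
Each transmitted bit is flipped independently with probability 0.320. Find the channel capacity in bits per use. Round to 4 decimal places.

0.0956 bits

Binary symmetric channel: C = 1 − h₂(ε) where h₂ is the binary entropy function.
h₂(0.320) = −0.320·log₂0.320 − 0.680·log₂0.680 = 0.9044.
C = 1 − 0.9044 = 0.0956 bits per channel use.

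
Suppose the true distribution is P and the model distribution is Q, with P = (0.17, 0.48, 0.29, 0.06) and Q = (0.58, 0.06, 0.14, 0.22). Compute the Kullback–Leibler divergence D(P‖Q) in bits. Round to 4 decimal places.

D(P‖Q) = Σ p·log₂(p/q).
  0.17·log₂(0.17/0.58) = -0.30099
  0.48·log₂(0.48/0.06) = 1.44000
  0.29·log₂(0.29/0.14) = 0.30468
  0.06·log₂(0.06/0.22) = -0.11247
D(P‖Q) = 1.3312 bits.

1.3312 bits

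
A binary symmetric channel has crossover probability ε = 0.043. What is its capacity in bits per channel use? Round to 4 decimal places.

Binary symmetric channel: C = 1 − h₂(ε) where h₂ is the binary entropy function.
h₂(0.043) = −0.043·log₂0.043 − 0.957·log₂0.957 = 0.2559.
C = 1 − 0.2559 = 0.7441 bits per channel use.

0.7441 bits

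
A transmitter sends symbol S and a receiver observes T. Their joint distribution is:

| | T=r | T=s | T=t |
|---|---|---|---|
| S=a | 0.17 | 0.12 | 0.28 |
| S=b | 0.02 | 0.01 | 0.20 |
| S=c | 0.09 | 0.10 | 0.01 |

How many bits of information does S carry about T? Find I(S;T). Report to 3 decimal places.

0.250 bits

Marginals: p(S) = (0.5700, 0.2300, 0.2000), p(T) = (0.2800, 0.2300, 0.4900).
I(S;T) = H(S) + H(T) − H(S,T).
H(S) = 1.4143, H(T) = 1.5062, H(S,T) = 2.6709.
I(S;T) = 1.4143 + 1.5062 − 2.6709 = 0.250 bits.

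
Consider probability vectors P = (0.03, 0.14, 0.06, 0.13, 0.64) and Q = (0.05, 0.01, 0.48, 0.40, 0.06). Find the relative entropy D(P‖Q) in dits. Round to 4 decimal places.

D(P‖Q) = Σ p·log₁₀(p/q).
  0.03·log₁₀(0.03/0.05) = -0.00666
  0.14·log₁₀(0.14/0.01) = 0.16046
  0.06·log₁₀(0.06/0.48) = -0.05419
  0.13·log₁₀(0.13/0.40) = -0.06346
  0.64·log₁₀(0.64/0.06) = 0.65794
D(P‖Q) = 0.6941 dits.

0.6941 dits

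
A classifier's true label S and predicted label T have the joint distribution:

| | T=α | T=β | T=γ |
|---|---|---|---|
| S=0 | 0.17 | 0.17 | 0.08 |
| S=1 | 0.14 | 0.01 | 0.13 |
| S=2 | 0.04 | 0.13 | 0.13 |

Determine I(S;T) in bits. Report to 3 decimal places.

Marginals: p(S) = (0.4200, 0.2800, 0.3000), p(T) = (0.3500, 0.3100, 0.3400).
I(S;T) = H(S) + H(T) − H(S,T).
H(S) = 1.5610, H(T) = 1.5831, H(S,T) = 2.9579.
I(S;T) = 1.5610 + 1.5831 − 2.9579 = 0.186 bits.

0.186 bits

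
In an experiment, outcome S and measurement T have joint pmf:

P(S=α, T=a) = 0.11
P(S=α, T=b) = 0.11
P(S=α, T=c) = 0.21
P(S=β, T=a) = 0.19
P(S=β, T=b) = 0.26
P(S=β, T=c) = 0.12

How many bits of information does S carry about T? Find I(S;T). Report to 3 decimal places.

Marginals: p(S) = (0.4300, 0.5700), p(T) = (0.3000, 0.3700, 0.3300).
I(S;T) = H(S) + H(T) − H(S,T).
H(S) = 0.9858, H(T) = 1.5796, H(S,T) = 2.5010.
I(S;T) = 0.9858 + 1.5796 − 2.5010 = 0.064 bits.

0.064 bits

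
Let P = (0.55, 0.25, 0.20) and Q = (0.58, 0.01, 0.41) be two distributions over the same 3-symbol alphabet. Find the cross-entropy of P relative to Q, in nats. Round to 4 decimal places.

H(P,Q) = −Σ p·ln q.
  −0.55·ln(0.58) = 0.29960
  −0.25·ln(0.01) = 1.15129
  −0.20·ln(0.41) = 0.17832
H(P,Q) = 1.6292 nats.

1.6292 nats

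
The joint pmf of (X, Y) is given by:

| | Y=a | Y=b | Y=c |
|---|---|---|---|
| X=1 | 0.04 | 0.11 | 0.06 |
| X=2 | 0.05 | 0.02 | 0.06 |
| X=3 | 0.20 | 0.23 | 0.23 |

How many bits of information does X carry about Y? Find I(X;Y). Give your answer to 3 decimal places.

Marginals: p(X) = (0.2100, 0.1300, 0.6600), p(Y) = (0.2900, 0.3600, 0.3500).
I(X;Y) = Σ p(x,y)·log₂[p(x,y)/(p(x)p(y))].
  (1,a): 0.04·log₂(0.6568) = -0.0243
  (1,b): 0.11·log₂(1.4550) = 0.0595
  (1,c): 0.06·log₂(0.8163) = -0.0176
  (2,a): 0.05·log₂(1.3263) = 0.0204
  (2,b): 0.02·log₂(0.4274) = -0.0245
  (2,c): 0.06·log₂(1.3187) = 0.0239
  (3,a): 0.20·log₂(1.0449) = 0.0127
  (3,b): 0.23·log₂(0.9680) = -0.0108
  (3,c): 0.23·log₂(0.9957) = -0.0014
Sum = 0.038 bits.

0.038 bits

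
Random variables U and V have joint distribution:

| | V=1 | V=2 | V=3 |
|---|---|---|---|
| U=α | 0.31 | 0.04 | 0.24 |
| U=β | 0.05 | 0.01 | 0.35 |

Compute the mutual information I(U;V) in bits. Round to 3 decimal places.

Marginals: p(U) = (0.5900, 0.4100), p(V) = (0.3600, 0.0500, 0.5900).
I(U;V) = H(U) + H(V) − H(U,V).
H(U) = 0.9765, H(V) = 1.1958, H(U,V) = 2.0163.
I(U;V) = 0.9765 + 1.1958 − 2.0163 = 0.156 bits.

0.156 bits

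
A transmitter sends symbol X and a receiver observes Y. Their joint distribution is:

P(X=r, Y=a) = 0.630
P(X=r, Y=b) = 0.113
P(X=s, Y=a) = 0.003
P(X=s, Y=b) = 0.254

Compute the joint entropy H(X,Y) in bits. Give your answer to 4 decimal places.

H(X,Y) = −Σ p(x,y)·log₂ p(x,y) over all 4 cells.
  cell (r,a): −0.630·log₂0.630 = 0.41994
  cell (r,b): −0.113·log₂0.113 = 0.35545
  cell (s,a): −0.003·log₂0.003 = 0.02514
  cell (s,b): −0.254·log₂0.254 = 0.50218
Sum = 1.3027 bits.

1.3027 bits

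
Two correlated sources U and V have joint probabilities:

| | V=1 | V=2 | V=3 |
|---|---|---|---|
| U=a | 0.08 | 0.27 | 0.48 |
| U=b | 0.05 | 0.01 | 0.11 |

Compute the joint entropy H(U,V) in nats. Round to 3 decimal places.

1.347 nats

H(U,V) = −Σ p(x,y)·ln p(x,y) over all 6 cells.
  cell (a,1): −0.08·ln0.08 = 0.2021
  cell (a,2): −0.27·ln0.27 = 0.3535
  cell (a,3): −0.48·ln0.48 = 0.3523
  cell (b,1): −0.05·ln0.05 = 0.1498
  cell (b,2): −0.01·ln0.01 = 0.0461
  cell (b,3): −0.11·ln0.11 = 0.2428
Sum = 1.347 nats.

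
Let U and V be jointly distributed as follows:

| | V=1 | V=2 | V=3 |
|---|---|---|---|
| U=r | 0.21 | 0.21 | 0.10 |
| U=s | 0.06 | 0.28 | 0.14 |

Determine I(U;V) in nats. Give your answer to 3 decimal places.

Marginals: p(U) = (0.5200, 0.4800), p(V) = (0.2700, 0.4900, 0.2400).
I(U;V) = H(U) + H(V) − H(U,V).
H(U) = 0.6923, H(V) = 1.0456, H(U,V) = 1.6862.
I(U;V) = 0.6923 + 1.0456 − 1.6862 = 0.052 nats.

0.052 nats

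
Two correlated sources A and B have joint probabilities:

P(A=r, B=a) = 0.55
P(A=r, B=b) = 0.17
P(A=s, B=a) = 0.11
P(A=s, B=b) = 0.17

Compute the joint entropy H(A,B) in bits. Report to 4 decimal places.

1.6938 bits

H(A,B) = −Σ p(x,y)·log₂ p(x,y) over all 4 cells.
  cell (r,a): −0.55·log₂0.55 = 0.47437
  cell (r,b): −0.17·log₂0.17 = 0.43459
  cell (s,a): −0.11·log₂0.11 = 0.35029
  cell (s,b): −0.17·log₂0.17 = 0.43459
Sum = 1.6938 bits.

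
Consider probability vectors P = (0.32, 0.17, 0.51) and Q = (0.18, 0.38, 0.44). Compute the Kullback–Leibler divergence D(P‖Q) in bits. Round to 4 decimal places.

0.1770 bits

D(P‖Q) = Σ p·log₂(p/q).
  0.32·log₂(0.32/0.18) = 0.26562
  0.17·log₂(0.17/0.38) = -0.19728
  0.51·log₂(0.51/0.44) = 0.10863
D(P‖Q) = 0.1770 bits.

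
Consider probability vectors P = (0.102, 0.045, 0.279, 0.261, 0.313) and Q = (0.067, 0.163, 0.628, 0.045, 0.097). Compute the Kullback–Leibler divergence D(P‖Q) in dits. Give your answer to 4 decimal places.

0.2537 dits

D(P‖Q) = Σ p·log₁₀(p/q).
  0.102·log₁₀(0.102/0.067) = 0.01862
  0.045·log₁₀(0.045/0.163) = -0.02515
  0.279·log₁₀(0.279/0.628) = -0.09831
  0.261·log₁₀(0.261/0.045) = 0.19925
  0.313·log₁₀(0.313/0.097) = 0.15925
D(P‖Q) = 0.2537 dits.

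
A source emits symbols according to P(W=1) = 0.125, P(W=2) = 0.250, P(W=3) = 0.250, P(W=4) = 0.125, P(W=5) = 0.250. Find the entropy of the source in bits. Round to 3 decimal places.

2.250 bits

H(W) = −Σ p·log₂ p.
  −(0.125)·log₂(0.125) = 0.3750
  −(0.250)·log₂(0.250) = 0.5000
  −(0.250)·log₂(0.250) = 0.5000
  −(0.125)·log₂(0.125) = 0.3750
  −(0.250)·log₂(0.250) = 0.5000
Sum: 0.3750 + 0.5000 + 0.5000 + 0.3750 + 0.5000 = 2.250 bits.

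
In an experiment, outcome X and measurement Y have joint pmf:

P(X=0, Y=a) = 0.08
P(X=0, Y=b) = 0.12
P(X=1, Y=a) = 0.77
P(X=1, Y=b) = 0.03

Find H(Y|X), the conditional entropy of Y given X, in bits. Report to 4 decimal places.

Chain rule: H(Y|X) = H(X,Y) − H(X).
Marginals: p(X) = (0.2000, 0.8000), p(Y) = (0.8500, 0.1500).
H(X,Y) = 1.1007 bits; H(X) = 0.7219 bits.
H(Y|X) = 1.1007 − 0.7219 = 0.3788 bits.

0.3788 bits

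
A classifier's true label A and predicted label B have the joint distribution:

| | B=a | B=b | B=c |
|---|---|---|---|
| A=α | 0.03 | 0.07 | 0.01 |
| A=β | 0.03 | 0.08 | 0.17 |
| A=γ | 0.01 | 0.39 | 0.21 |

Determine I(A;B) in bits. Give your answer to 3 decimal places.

0.144 bits

Marginals: p(A) = (0.1100, 0.2800, 0.6100), p(B) = (0.0700, 0.5400, 0.3900).
I(A;B) = Σ p(x,y)·log₂[p(x,y)/(p(x)p(y))].
  (α,a): 0.03·log₂(3.8961) = 0.0589
  (α,b): 0.07·log₂(1.1785) = 0.0166
  (α,c): 0.01·log₂(0.2331) = -0.0210
  (β,a): 0.03·log₂(1.5306) = 0.0184
  (β,b): 0.08·log₂(0.5291) = -0.0735
  (β,c): 0.17·log₂(1.5568) = 0.1086
  (γ,a): 0.01·log₂(0.2342) = -0.0209
  (γ,b): 0.39·log₂(1.1840) = 0.0950
  (γ,c): 0.21·log₂(0.8827) = -0.0378
Sum = 0.144 bits.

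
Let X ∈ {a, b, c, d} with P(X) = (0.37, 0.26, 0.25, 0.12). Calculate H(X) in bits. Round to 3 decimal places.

H(X) = −Σ p·log₂ p.
  −(0.37)·log₂(0.37) = 0.5307
  −(0.26)·log₂(0.26) = 0.5053
  −(0.25)·log₂(0.25) = 0.5000
  −(0.12)·log₂(0.12) = 0.3671
Sum: 0.5307 + 0.5053 + 0.5000 + 0.3671 = 1.903 bits.

1.903 bits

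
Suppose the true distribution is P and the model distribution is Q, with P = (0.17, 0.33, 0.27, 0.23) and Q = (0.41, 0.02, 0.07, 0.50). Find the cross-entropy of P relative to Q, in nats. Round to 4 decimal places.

2.3200 nats

H(P,Q) = −Σ p·ln q.
  −0.17·ln(0.41) = 0.15157
  −0.33·ln(0.02) = 1.29097
  −0.27·ln(0.07) = 0.71800
  −0.23·ln(0.50) = 0.15942
H(P,Q) = 2.3200 nats.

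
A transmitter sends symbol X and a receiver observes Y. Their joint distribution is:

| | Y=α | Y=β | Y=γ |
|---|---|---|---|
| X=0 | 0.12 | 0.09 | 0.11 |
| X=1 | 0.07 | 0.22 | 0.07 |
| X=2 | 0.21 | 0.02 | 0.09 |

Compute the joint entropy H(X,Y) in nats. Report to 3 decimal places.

2.042 nats

H(X,Y) = −Σ p(x,y)·ln p(x,y) over all 9 cells.
  cell (0,α): −0.12·ln0.12 = 0.2544
  cell (0,β): −0.09·ln0.09 = 0.2167
  cell (0,γ): −0.11·ln0.11 = 0.2428
  cell (1,α): −0.07·ln0.07 = 0.1861
  cell (1,β): −0.22·ln0.22 = 0.3331
  cell (1,γ): −0.07·ln0.07 = 0.1861
  cell (2,α): −0.21·ln0.21 = 0.3277
  cell (2,β): −0.02·ln0.02 = 0.0782
  cell (2,γ): −0.09·ln0.09 = 0.2167
Sum = 2.042 nats.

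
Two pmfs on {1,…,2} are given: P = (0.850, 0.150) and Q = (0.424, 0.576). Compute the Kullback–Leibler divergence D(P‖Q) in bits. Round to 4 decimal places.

D(P‖Q) = Σ p·log₂(p/q).
  0.850·log₂(0.850/0.424) = 0.85289
  0.150·log₂(0.150/0.576) = -0.29117
D(P‖Q) = 0.5617 bits.

0.5617 bits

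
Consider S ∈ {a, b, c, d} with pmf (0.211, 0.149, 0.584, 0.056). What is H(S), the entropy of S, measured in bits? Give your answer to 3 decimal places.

H(S) = −Σ p·log₂ p.
  −(0.211)·log₂(0.211) = 0.4736
  −(0.149)·log₂(0.149) = 0.4092
  −(0.584)·log₂(0.584) = 0.4532
  −(0.056)·log₂(0.056) = 0.2329
Sum: 0.4736 + 0.4092 + 0.4532 + 0.2329 = 1.569 bits.

1.569 bits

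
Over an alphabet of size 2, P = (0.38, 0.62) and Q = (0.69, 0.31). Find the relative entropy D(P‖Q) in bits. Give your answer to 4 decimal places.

D(P‖Q) = Σ p·log₂(p/q).
  0.38·log₂(0.38/0.69) = -0.32703
  0.62·log₂(0.62/0.31) = 0.62000
D(P‖Q) = 0.2930 bits.

0.2930 bits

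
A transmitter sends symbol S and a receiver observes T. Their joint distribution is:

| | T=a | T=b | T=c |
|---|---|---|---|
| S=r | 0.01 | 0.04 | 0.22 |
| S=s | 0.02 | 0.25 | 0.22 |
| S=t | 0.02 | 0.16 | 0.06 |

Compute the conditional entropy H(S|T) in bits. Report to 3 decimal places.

Chain rule: H(S|T) = H(S,T) − H(T).
Marginals: p(S) = (0.2700, 0.4900, 0.2400), p(T) = (0.0500, 0.4500, 0.5000).
H(S,T) = 2.6056 bits; H(T) = 1.2345 bits.
H(S|T) = 2.6056 − 1.2345 = 1.371 bits.

1.371 bits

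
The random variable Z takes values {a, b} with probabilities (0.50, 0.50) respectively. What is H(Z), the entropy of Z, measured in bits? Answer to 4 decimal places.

H(Z) = −Σ p·log₂ p.
  −(0.50)·log₂(0.50) = 0.50000
  −(0.50)·log₂(0.50) = 0.50000
Sum: 0.50000 + 0.50000 = 1.0000 bits.

1.0000 bits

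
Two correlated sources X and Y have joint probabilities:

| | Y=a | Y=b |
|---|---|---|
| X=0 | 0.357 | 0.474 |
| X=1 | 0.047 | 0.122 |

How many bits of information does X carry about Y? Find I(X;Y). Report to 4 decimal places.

0.0100 bits

Marginals: p(X) = (0.8310, 0.1690), p(Y) = (0.4040, 0.5960).
I(X;Y) = H(X) + H(Y) − H(X,Y).
H(X) = 0.6554, H(Y) = 0.9732, H(X,Y) = 1.6186.
I(X;Y) = 0.6554 + 0.9732 − 1.6186 = 0.0100 bits.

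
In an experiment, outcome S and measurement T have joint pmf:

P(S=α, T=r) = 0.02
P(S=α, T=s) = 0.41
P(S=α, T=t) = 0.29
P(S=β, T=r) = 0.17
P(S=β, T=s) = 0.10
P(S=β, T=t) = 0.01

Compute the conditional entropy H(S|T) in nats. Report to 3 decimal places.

0.360 nats

Marginals: p(S) = (0.7200, 0.2800), p(T) = (0.1900, 0.5100, 0.3000).
H(S|T) = Σ p(T) · H(S|T=·).
  T=r: p=0.1900, H(S|T=r) = 0.3365
  T=s: p=0.5100, H(S|T=s) = 0.4949
  T=t: p=0.3000, H(S|T=t) = 0.1461
Weighted sum = 0.360 nats.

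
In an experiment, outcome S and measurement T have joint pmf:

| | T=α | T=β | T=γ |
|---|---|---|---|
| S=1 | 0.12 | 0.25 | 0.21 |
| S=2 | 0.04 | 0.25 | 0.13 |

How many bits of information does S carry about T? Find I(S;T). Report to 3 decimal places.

0.025 bits

Marginals: p(S) = (0.5800, 0.4200), p(T) = (0.1600, 0.5000, 0.3400).
I(S;T) = Σ p(x,y)·log₂[p(x,y)/(p(x)p(y))].
  (1,α): 0.12·log₂(1.2931) = 0.0445
  (1,β): 0.25·log₂(0.8621) = -0.0535
  (1,γ): 0.21·log₂(1.0649) = 0.0191
  (2,α): 0.04·log₂(0.5952) = -0.0299
  (2,β): 0.25·log₂(1.1905) = 0.0629
  (2,γ): 0.13·log₂(0.9104) = -0.0176
Sum = 0.025 bits.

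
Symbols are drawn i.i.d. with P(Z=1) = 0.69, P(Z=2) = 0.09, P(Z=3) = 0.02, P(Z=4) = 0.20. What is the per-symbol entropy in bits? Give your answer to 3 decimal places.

1.259 bits

H(Z) = −Σ p·log₂ p.
  −(0.69)·log₂(0.69) = 0.3694
  −(0.09)·log₂(0.09) = 0.3127
  −(0.02)·log₂(0.02) = 0.1129
  −(0.20)·log₂(0.20) = 0.4644
Sum: 0.3694 + 0.3127 + 0.1129 + 0.4644 = 1.259 bits.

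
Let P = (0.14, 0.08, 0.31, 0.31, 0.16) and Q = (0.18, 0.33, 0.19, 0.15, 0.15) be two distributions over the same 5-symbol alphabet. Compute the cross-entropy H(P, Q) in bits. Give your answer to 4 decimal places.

H(P,Q) = −Σ p·log₂ q.
  −0.14·log₂(0.18) = 0.34635
  −0.08·log₂(0.33) = 0.12796
  −0.31·log₂(0.19) = 0.74274
  −0.31·log₂(0.15) = 0.84846
  −0.16·log₂(0.15) = 0.43791
H(P,Q) = 2.5034 bits.

2.5034 bits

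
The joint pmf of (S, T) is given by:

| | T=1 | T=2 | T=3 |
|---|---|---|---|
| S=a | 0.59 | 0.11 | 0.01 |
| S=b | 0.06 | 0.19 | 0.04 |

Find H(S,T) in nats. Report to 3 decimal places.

H(S,T) = −Σ p(x,y)·ln p(x,y) over all 6 cells.
  cell (a,1): −0.59·ln0.59 = 0.3113
  cell (a,2): −0.11·ln0.11 = 0.2428
  cell (a,3): −0.01·ln0.01 = 0.0461
  cell (b,1): −0.06·ln0.06 = 0.1688
  cell (b,2): −0.19·ln0.19 = 0.3155
  cell (b,3): −0.04·ln0.04 = 0.1288
Sum = 1.213 nats.

1.213 nats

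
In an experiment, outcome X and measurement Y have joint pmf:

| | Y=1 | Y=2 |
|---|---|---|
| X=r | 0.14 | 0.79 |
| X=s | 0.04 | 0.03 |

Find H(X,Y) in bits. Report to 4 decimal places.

1.0033 bits

H(X,Y) = −Σ p(x,y)·log₂ p(x,y) over all 4 cells.
  cell (r,1): −0.14·log₂0.14 = 0.39711
  cell (r,2): −0.79·log₂0.79 = 0.26866
  cell (s,1): −0.04·log₂0.04 = 0.18575
  cell (s,2): −0.03·log₂0.03 = 0.15177
Sum = 1.0033 bits.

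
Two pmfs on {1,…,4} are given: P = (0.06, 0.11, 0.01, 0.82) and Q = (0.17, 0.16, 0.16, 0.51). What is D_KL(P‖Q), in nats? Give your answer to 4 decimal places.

0.2580 nats

D(P‖Q) = Σ p·ln(p/q).
  0.06·ln(0.06/0.17) = -0.06249
  0.11·ln(0.11/0.16) = -0.04122
  0.01·ln(0.01/0.16) = -0.02773
  0.82·ln(0.82/0.51) = 0.38941
D(P‖Q) = 0.2580 nats.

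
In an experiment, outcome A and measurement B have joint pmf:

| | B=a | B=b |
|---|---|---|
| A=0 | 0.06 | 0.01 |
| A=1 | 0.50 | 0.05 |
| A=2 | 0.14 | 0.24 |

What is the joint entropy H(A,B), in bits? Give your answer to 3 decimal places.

H(A,B) = −Σ p(x,y)·log₂ p(x,y) over all 6 cells.
  cell (0,a): −0.06·log₂0.06 = 0.2435
  cell (0,b): −0.01·log₂0.01 = 0.0664
  cell (1,a): −0.50·log₂0.50 = 0.5000
  cell (1,b): −0.05·log₂0.05 = 0.2161
  cell (2,a): −0.14·log₂0.14 = 0.3971
  cell (2,b): −0.24·log₂0.24 = 0.4941
Sum = 1.917 bits.

1.917 bits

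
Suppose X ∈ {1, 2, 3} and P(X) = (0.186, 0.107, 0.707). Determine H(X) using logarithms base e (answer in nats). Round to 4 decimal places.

H(X) = −Σ p·ln p.
  −(0.186)·ln(0.186) = 0.31285
  −(0.107)·ln(0.107) = 0.23914
  −(0.707)·ln(0.707) = 0.24513
Sum: 0.31285 + 0.23914 + 0.24513 = 0.7971 nats.

0.7971 nats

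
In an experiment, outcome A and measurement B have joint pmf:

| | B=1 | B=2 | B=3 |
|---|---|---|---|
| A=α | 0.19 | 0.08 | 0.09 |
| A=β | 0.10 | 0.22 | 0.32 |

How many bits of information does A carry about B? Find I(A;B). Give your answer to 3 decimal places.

0.111 bits

Marginals: p(A) = (0.3600, 0.6400), p(B) = (0.2900, 0.3000, 0.4100).
I(A;B) = Σ p(x,y)·log₂[p(x,y)/(p(x)p(y))].
  (α,1): 0.19·log₂(1.8199) = 0.1641
  (α,2): 0.08·log₂(0.7407) = -0.0346
  (α,3): 0.09·log₂(0.6098) = -0.0642
  (β,1): 0.10·log₂(0.5388) = -0.0892
  (β,2): 0.22·log₂(1.1458) = 0.0432
  (β,3): 0.32·log₂(1.2195) = 0.0916
Sum = 0.111 bits.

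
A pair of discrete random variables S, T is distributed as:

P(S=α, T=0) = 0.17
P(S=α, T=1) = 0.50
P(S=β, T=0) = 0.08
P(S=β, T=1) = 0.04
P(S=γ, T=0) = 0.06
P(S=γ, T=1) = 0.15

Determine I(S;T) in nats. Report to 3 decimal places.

Marginals: p(S) = (0.6700, 0.1200, 0.2100), p(T) = (0.3100, 0.6900).
I(S;T) = Σ p(x,y)·ln[p(x,y)/(p(x)p(y))].
  (α,0): 0.17·ln(0.8185) = -0.0341
  (α,1): 0.50·ln(1.0815) = 0.0392
  (β,0): 0.08·ln(2.1505) = 0.0613
  (β,1): 0.04·ln(0.4831) = -0.0291
  (γ,0): 0.06·ln(0.9217) = -0.0049
  (γ,1): 0.15·ln(1.0352) = 0.0052
Sum = 0.038 nats.

0.038 nats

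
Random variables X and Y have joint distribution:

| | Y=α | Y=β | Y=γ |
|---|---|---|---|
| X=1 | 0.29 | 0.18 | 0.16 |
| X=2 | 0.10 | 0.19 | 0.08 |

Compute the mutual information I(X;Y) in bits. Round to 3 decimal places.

0.040 bits

Marginals: p(X) = (0.6300, 0.3700), p(Y) = (0.3900, 0.3700, 0.2400).
I(X;Y) = Σ p(x,y)·log₂[p(x,y)/(p(x)p(y))].
  (1,α): 0.29·log₂(1.1803) = 0.0694
  (1,β): 0.18·log₂(0.7722) = -0.0671
  (1,γ): 0.16·log₂(1.0582) = 0.0131
  (2,α): 0.10·log₂(0.6930) = -0.0529
  (2,β): 0.19·log₂(1.3879) = 0.0898
  (2,γ): 0.08·log₂(0.9009) = -0.0120
Sum = 0.040 bits.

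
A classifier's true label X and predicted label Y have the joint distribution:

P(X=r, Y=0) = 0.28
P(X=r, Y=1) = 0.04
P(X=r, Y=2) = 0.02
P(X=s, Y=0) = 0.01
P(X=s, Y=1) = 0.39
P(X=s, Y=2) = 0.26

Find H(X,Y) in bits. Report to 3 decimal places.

1.914 bits

H(X,Y) = −Σ p(x,y)·log₂ p(x,y) over all 6 cells.
  cell (r,0): −0.28·log₂0.28 = 0.5142
  cell (r,1): −0.04·log₂0.04 = 0.1858
  cell (r,2): −0.02·log₂0.02 = 0.1129
  cell (s,0): −0.01·log₂0.01 = 0.0664
  cell (s,1): −0.39·log₂0.39 = 0.5298
  cell (s,2): −0.26·log₂0.26 = 0.5053
Sum = 1.914 bits.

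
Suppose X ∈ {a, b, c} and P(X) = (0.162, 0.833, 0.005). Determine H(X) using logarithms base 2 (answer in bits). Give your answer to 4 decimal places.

H(X) = −Σ p·log₂ p.
  −(0.162)·log₂(0.162) = 0.42540
  −(0.833)·log₂(0.833) = 0.21959
  −(0.005)·log₂(0.005) = 0.03822
Sum: 0.42540 + 0.21959 + 0.03822 = 0.6832 bits.

0.6832 bits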